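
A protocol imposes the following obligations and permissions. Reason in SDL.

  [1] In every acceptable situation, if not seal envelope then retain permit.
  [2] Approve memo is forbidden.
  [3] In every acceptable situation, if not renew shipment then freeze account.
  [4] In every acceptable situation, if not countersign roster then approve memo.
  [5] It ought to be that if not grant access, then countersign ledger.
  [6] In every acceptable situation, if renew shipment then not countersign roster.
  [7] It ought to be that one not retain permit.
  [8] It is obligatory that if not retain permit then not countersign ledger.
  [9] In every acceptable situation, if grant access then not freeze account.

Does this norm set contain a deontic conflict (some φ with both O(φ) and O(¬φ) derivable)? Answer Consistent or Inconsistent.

Premise 2 is F(approve_memo), i.e. O(¬approve_memo).
The contrapositive of premise 4 (O(¬countersign_roster → approve_memo)) is O(¬approve_memo → countersign_roster), and O(¬approve_memo) is already established, so O(countersign_roster).
Premise 6 is O(renew_shipment → ¬countersign_roster); contrapositively O(countersign_roster → ¬renew_shipment). Since O(countersign_roster) holds, K gives O(¬renew_shipment).
From O(¬renew_shipment) and premise 3, O(¬renew_shipment → freeze_account), we obtain O(freeze_account).
Premise 9, O(grant_access → ¬freeze_account), contraposes to O(freeze_account → ¬grant_access); with O(freeze_account) we get O(¬grant_access).
From O(¬grant_access) and premise 5, O(¬grant_access → countersign_ledger), we obtain O(countersign_ledger).
Premise 8, O(¬retain_permit → ¬countersign_ledger), contraposes to O(countersign_ledger → retain_permit); with O(countersign_ledger) we get O(retain_permit).
However, premise 7 gives O(¬retain_permit).
We now have both O(retain_permit) and O(¬retain_permit) — retain_permit is simultaneously obligatory and forbidden, violating the D-axiom.

Inconsistent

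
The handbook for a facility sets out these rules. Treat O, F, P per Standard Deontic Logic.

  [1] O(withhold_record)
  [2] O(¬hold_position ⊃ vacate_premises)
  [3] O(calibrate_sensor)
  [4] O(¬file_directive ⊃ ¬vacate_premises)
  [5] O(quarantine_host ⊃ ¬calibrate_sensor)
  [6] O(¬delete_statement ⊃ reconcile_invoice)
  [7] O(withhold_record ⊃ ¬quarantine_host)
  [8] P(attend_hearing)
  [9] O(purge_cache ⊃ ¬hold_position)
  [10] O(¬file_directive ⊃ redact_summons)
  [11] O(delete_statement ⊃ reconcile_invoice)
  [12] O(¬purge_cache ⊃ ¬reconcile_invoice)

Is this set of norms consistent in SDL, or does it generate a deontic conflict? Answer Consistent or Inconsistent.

Consistent

Premise 5 is O(quarantine_host ⊃ ¬calibrate_sensor), but O(quarantine_host) is not derivable from the premises, so it does not yield O(¬calibrate_sensor).
So O(¬calibrate_sensor) is not derivable, and the apparent clash with O(calibrate_sensor) does not arise.
A world satisfying every obligation exists (e.g. attend_hearing=false, calibrate_sensor=true, delete_statement=false, file_directive=true, hold_position=false, purge_cache=true, quarantine_host=false, reconcile_invoice=true, redact_summons=false, vacate_premises=true, withhold_record=true); no atom is both obligatory and forbidden, so the set is consistent.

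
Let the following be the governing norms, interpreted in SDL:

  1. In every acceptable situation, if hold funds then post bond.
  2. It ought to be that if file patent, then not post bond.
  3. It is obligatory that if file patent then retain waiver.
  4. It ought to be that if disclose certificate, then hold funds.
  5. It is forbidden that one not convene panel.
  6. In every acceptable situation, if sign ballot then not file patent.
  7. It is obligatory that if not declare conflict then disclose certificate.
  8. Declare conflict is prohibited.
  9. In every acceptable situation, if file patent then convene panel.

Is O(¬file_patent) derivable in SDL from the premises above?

Yes

F(declare_conflict) at premise 8 means O(¬declare_conflict).
Premise 7 is O(¬declare_conflict → disclose_certificate); since O(¬declare_conflict), deontic closure gives O(disclose_certificate).
With premise 4, O(disclose_certificate → hold_funds), the K-axiom yields O(hold_funds).
With premise 1, O(hold_funds → post_bond), the K-axiom yields O(post_bond).
Premise 2, O(file_patent → ¬post_bond), contraposes to O(post_bond → ¬file_patent); with O(post_bond) we get O(¬file_patent).
Premises 3, 5, 6, 9 do not contribute to this derivation.
So O(¬file_patent) follows.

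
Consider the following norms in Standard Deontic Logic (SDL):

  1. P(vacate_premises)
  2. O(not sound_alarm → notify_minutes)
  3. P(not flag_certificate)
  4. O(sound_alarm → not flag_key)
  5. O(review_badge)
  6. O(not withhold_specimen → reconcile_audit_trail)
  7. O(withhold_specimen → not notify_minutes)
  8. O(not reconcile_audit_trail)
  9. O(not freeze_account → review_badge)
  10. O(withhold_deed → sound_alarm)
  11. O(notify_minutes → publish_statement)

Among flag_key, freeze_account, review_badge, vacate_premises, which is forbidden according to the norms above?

flag_key

Premise 8 states O(not reconcile_audit_trail) outright.
The contrapositive of premise 6 (O(not withhold_specimen → reconcile_audit_trail)) is O(not reconcile_audit_trail → withhold_specimen), and O(not reconcile_audit_trail) is already established, so O(withhold_specimen).
From O(withhold_specimen) and premise 7, O(withhold_specimen → not notify_minutes), we obtain O(not notify_minutes).
Premise 2 is O(not sound_alarm → notify_minutes); contrapositively O(not notify_minutes → sound_alarm). Since O(not notify_minutes) holds, K gives O(sound_alarm).
Premise 4 is O(sound_alarm → not flag_key); since O(sound_alarm), deontic closure gives O(not flag_key).
So O(not flag_key) holds, i.e. flag_key is forbidden. None of the other listed options is forbidden under the premises.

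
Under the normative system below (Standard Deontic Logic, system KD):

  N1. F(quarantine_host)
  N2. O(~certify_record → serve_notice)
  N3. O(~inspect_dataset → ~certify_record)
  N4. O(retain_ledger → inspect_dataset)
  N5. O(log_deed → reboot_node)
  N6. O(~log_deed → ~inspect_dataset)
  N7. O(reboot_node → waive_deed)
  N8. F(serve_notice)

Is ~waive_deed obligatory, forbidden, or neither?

Premise 8 is F(serve_notice), i.e. O(~serve_notice).
Premise 2, O(~certify_record → serve_notice), contraposes to O(~serve_notice → certify_record); with O(~serve_notice) we get O(certify_record).
Premise 3 is O(~inspect_dataset → ~certify_record); contrapositively O(certify_record → inspect_dataset). Since O(certify_record) holds, K gives O(inspect_dataset).
Premise 6, O(~log_deed → ~inspect_dataset), contraposes to O(inspect_dataset → log_deed); with O(inspect_dataset) we get O(log_deed).
Premise 5 is O(log_deed → reboot_node); since O(log_deed), deontic closure gives O(reboot_node).
Premise 7 is O(reboot_node → waive_deed); since O(reboot_node), deontic closure gives O(waive_deed).
Premises 1, 4 do not contribute to this derivation.
Thus O(waive_deed), which is F(~waive_deed): ~waive_deed is forbidden.

Forbidden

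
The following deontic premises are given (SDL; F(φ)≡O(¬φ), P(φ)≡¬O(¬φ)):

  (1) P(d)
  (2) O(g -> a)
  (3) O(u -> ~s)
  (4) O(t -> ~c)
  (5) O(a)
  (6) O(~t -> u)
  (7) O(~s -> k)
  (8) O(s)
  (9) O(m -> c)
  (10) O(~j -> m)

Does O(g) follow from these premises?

No

Premise 2 is O(g -> a); even if O(a) held, inferring O(g) would be affirming the consequent — invalid.
No other premise forces O(g). An ideal world satisfying every premise can still have g false, so O(g) is not derivable.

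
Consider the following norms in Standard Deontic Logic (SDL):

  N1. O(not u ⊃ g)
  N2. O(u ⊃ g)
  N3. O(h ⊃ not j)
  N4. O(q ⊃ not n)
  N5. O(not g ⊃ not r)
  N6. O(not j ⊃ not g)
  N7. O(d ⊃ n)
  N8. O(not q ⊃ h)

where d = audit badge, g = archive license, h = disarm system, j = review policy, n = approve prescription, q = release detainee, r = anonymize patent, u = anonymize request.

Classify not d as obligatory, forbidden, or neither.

Obligatory

By case analysis on u: premise 2 gives O(u ⊃ g) and premise 1 gives O(not u ⊃ g), so O(g) either way.
Premise 6 is O(not j ⊃ not g); contrapositively O(g ⊃ j). Since O(g) holds, K gives O(j).
The contrapositive of premise 3 (O(h ⊃ not j)) is O(j ⊃ not h), and O(j) is already established, so O(not h).
The contrapositive of premise 8 (O(not q ⊃ h)) is O(not h ⊃ q), and O(not h) is already established, so O(q).
Premise 4 is O(q ⊃ not n); since O(q), deontic closure gives O(not n).
The contrapositive of premise 7 (O(d ⊃ n)) is O(not n ⊃ not d), and O(not n) is already established, so O(not d).
Premise 5 does not contribute to this derivation.
Hence not d is obligatory.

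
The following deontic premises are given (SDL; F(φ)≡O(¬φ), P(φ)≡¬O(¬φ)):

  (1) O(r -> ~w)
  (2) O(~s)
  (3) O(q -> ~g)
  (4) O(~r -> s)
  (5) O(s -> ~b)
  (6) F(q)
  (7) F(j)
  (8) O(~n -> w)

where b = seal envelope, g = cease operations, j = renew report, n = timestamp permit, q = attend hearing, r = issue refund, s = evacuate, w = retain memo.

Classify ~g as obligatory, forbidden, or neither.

Neither

Premise 3 is O(q -> ~g), but O(q) is not derivable from the premises, so it does not yield O(~g).
No premise or chain of K-axiom applications forces O(~g), and none forces O(g). So ~g is neither obligatory nor forbidden under these norms.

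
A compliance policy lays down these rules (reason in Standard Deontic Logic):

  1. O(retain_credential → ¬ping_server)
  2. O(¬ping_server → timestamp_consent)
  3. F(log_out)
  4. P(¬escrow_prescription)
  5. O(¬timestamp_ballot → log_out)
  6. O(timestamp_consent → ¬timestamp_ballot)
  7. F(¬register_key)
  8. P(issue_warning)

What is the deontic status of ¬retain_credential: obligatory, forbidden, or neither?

Obligatory

Premise 3, F(log_out), is equivalent to O(¬log_out).
Premise 5, O(¬timestamp_ballot → log_out), contraposes to O(¬log_out → timestamp_ballot); with O(¬log_out) we get O(timestamp_ballot).
Premise 6 is O(timestamp_consent → ¬timestamp_ballot); contrapositively O(timestamp_ballot → ¬timestamp_consent). Since O(timestamp_ballot) holds, K gives O(¬timestamp_consent).
Premise 2, O(¬ping_server → timestamp_consent), contraposes to O(¬timestamp_consent → ping_server); with O(¬timestamp_consent) we get O(ping_server).
Premise 1, O(retain_credential → ¬ping_server), contraposes to O(ping_server → ¬retain_credential); with O(ping_server) we get O(¬retain_credential).
Premises 4, 7, 8 do not contribute to this derivation.
Hence ¬retain_credential is obligatory.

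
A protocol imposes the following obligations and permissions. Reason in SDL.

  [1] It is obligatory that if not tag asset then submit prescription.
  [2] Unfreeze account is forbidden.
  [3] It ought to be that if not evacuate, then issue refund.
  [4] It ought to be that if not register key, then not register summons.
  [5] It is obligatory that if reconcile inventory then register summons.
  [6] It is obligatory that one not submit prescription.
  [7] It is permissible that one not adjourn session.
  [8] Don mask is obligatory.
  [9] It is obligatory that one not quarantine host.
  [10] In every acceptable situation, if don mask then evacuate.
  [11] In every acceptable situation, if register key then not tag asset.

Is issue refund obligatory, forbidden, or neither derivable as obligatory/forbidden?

Neither

Premise 3 is O(¬evacuate → issue_refund), but O(¬evacuate) is not derivable from the premises, so it does not yield O(issue_refund).
No premise or chain of K-axiom applications forces O(issue_refund), and none forces O(¬issue_refund). So issue_refund is neither obligatory nor forbidden under these norms.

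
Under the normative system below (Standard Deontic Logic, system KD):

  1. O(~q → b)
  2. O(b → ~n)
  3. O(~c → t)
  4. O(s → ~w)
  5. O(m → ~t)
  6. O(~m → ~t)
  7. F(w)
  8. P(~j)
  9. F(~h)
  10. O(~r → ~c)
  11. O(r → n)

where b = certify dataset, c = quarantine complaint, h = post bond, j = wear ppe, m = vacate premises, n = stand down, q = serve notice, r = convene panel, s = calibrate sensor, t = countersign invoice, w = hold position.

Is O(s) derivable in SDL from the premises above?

Premise 4 is O(s → ~w); even if O(~w) held, inferring O(s) would be affirming the consequent — invalid.
No other premise forces O(s). An ideal world satisfying every premise can still have s false, so O(s) is not derivable.

No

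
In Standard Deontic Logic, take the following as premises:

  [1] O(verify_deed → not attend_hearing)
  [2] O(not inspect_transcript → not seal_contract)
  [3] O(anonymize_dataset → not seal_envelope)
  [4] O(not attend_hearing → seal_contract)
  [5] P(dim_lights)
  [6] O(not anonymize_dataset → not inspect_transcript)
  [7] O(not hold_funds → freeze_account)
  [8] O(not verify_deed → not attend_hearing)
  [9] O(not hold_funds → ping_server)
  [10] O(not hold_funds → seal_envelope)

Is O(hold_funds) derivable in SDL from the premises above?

By case analysis on not verify_deed: premise 8 gives O(not verify_deed → not attend_hearing) and premise 1 gives O(verify_deed → not attend_hearing), so O(not attend_hearing) either way.
Applying K to premise 4 (O(not attend_hearing → seal_contract)) and O(not attend_hearing) yields O(seal_contract).
Premise 2 is O(not inspect_transcript → not seal_contract); contrapositively O(seal_contract → inspect_transcript). Since O(seal_contract) holds, K gives O(inspect_transcript).
Premise 6 is O(not anonymize_dataset → not inspect_transcript); contrapositively O(inspect_transcript → anonymize_dataset). Since O(inspect_transcript) holds, K gives O(anonymize_dataset).
Applying K to premise 3 (O(anonymize_dataset → not seal_envelope)) and O(anonymize_dataset) yields O(not seal_envelope).
Premise 10 is O(not hold_funds → seal_envelope); contrapositively O(not seal_envelope → hold_funds). Since O(not seal_envelope) holds, K gives O(hold_funds).
Premises 5, 7, 9 do not contribute to this derivation.
So O(hold_funds) follows.

Yes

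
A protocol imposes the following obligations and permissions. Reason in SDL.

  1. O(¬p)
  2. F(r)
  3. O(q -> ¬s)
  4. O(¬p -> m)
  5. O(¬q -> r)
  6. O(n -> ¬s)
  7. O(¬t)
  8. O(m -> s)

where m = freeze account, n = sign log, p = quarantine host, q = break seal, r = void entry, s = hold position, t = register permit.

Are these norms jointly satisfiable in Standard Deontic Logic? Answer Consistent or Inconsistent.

Inconsistent

F(r) at premise 2 means O(¬r).
Premise 5 is O(¬q -> r); contrapositively O(¬r -> q). Since O(¬r) holds, K gives O(q).
Applying K to premise 3 (O(q -> ¬s)) and O(q) yields O(¬s).
Premise 8 is O(m -> s); contrapositively O(¬s -> ¬m). Since O(¬s) holds, K gives O(¬m).
Premise 4 is O(¬p -> m); contrapositively O(¬m -> p). Since O(¬m) holds, K gives O(p).
But premise 1 directly asserts O(¬p).
We now have both O(p) and O(¬p) — p is simultaneously obligatory and forbidden, violating the D-axiom.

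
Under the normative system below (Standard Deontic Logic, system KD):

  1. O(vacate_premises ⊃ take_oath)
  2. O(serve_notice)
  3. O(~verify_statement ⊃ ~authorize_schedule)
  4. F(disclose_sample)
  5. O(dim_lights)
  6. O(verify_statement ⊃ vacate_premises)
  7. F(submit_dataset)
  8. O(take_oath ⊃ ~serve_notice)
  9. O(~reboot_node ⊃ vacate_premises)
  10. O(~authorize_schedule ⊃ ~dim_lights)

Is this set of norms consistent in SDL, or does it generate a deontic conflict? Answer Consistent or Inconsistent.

Premise 5 gives O(dim_lights).
The contrapositive of premise 10 (O(~authorize_schedule ⊃ ~dim_lights)) is O(dim_lights ⊃ authorize_schedule), and O(dim_lights) is already established, so O(authorize_schedule).
The contrapositive of premise 3 (O(~verify_statement ⊃ ~authorize_schedule)) is O(authorize_schedule ⊃ verify_statement), and O(authorize_schedule) is already established, so O(verify_statement).
With premise 6, O(verify_statement ⊃ vacate_premises), the K-axiom yields O(vacate_premises).
Applying K to premise 1 (O(vacate_premises ⊃ take_oath)) and O(vacate_premises) yields O(take_oath).
With premise 8, O(take_oath ⊃ ~serve_notice), the K-axiom yields O(~serve_notice).
However, premise 2 gives O(serve_notice).
We now have both O(~serve_notice) and O(serve_notice) — serve_notice is simultaneously obligatory and forbidden, violating the D-axiom.

Inconsistent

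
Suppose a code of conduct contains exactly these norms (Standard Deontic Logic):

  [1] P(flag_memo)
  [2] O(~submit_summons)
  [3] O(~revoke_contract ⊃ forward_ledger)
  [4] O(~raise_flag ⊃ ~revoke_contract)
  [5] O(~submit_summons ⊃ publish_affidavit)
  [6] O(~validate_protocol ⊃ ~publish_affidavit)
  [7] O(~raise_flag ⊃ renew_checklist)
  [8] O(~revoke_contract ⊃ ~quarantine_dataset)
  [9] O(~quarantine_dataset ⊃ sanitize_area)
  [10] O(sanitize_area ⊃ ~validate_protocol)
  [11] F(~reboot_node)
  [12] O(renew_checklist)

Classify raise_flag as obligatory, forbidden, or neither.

Premise 2 gives O(~submit_summons).
Premise 5 is O(~submit_summons ⊃ publish_affidavit); since O(~submit_summons), deontic closure gives O(publish_affidavit).
Premise 6, O(~validate_protocol ⊃ ~publish_affidavit), contraposes to O(publish_affidavit ⊃ validate_protocol); with O(publish_affidavit) we get O(validate_protocol).
The contrapositive of premise 10 (O(sanitize_area ⊃ ~validate_protocol)) is O(validate_protocol ⊃ ~sanitize_area), and O(validate_protocol) is already established, so O(~sanitize_area).
Premise 9, O(~quarantine_dataset ⊃ sanitize_area), contraposes to O(~sanitize_area ⊃ quarantine_dataset); with O(~sanitize_area) we get O(quarantine_dataset).
The contrapositive of premise 8 (O(~revoke_contract ⊃ ~quarantine_dataset)) is O(quarantine_dataset ⊃ revoke_contract), and O(quarantine_dataset) is already established, so O(revoke_contract).
Premise 4 is O(~raise_flag ⊃ ~revoke_contract); contrapositively O(revoke_contract ⊃ raise_flag). Since O(revoke_contract) holds, K gives O(raise_flag).
Premises 1, 3, 7, 11, 12 do not contribute to this derivation.
Hence raise_flag is obligatory.

Obligatory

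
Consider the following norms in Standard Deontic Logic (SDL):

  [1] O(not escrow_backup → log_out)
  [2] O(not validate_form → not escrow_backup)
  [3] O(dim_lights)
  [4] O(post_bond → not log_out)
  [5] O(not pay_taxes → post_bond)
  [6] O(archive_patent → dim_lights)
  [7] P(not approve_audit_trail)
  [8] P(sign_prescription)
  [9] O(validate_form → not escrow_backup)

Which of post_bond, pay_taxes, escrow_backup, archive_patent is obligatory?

Premises 2 and 9 are O(not validate_form → not escrow_backup) and O(validate_form → not escrow_backup); every ideal world satisfies not validate_form or validate_form, so in either case not escrow_backup holds — hence O(not escrow_backup).
Applying K to premise 1 (O(not escrow_backup → log_out)) and O(not escrow_backup) yields O(log_out).
Premise 4 is O(post_bond → not log_out); contrapositively O(log_out → not post_bond). Since O(log_out) holds, K gives O(not post_bond).
Premise 5 is O(not pay_taxes → post_bond); contrapositively O(not post_bond → pay_taxes). Since O(not post_bond) holds, K gives O(pay_taxes).
So O(pay_taxes) holds — pay_taxes is obligatory. None of the other listed options is made obligatory by any chain of premises.

pay_taxes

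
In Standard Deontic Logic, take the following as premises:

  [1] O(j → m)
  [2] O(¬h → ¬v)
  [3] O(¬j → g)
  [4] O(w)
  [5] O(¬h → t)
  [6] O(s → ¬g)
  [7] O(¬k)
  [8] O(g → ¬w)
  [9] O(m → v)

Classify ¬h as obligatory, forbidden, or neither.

Forbidden

From premise 4 we have O(w).
Premise 8, O(g → ¬w), contraposes to O(w → ¬g); with O(w) we get O(¬g).
Premise 3, O(¬j → g), contraposes to O(¬g → j); with O(¬g) we get O(j).
With premise 1, O(j → m), the K-axiom yields O(m).
From O(m) and premise 9, O(m → v), we obtain O(v).
Premise 2 is O(¬h → ¬v); contrapositively O(v → h). Since O(v) holds, K gives O(h).
Premises 5, 6, 7 do not contribute to this derivation.
Thus O(h), which is F(¬h): ¬h is forbidden.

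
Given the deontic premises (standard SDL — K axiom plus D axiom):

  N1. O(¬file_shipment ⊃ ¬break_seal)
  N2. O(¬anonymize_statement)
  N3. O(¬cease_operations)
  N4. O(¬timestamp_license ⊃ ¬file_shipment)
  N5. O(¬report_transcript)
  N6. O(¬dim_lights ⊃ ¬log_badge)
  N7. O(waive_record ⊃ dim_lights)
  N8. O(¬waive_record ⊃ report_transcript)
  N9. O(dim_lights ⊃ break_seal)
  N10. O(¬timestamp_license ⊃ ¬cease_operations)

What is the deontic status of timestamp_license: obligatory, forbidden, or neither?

Premise 5 gives O(¬report_transcript).
Premise 8, O(¬waive_record ⊃ report_transcript), contraposes to O(¬report_transcript ⊃ waive_record); with O(¬report_transcript) we get O(waive_record).
From O(waive_record) and premise 7, O(waive_record ⊃ dim_lights), we obtain O(dim_lights).
With premise 9, O(dim_lights ⊃ break_seal), the K-axiom yields O(break_seal).
Premise 1 is O(¬file_shipment ⊃ ¬break_seal); contrapositively O(break_seal ⊃ file_shipment). Since O(break_seal) holds, K gives O(file_shipment).
Premise 4, O(¬timestamp_license ⊃ ¬file_shipment), contraposes to O(file_shipment ⊃ timestamp_license); with O(file_shipment) we get O(timestamp_license).
Premises 2, 3, 6, 10 do not contribute to this derivation.
Hence timestamp_license is obligatory.

Obligatory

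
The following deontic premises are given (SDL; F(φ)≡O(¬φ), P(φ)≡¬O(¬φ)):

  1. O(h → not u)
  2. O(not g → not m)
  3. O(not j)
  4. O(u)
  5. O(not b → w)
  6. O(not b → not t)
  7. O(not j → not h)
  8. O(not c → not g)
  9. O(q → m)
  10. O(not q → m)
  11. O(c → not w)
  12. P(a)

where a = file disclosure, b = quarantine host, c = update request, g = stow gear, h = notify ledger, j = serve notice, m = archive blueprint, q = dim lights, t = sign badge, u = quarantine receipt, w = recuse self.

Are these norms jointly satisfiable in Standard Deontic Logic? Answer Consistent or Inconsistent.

Consistent

Premise 1 is O(h → not u), but O(h) is not derivable from the premises, so it does not yield O(not u).
So O(not u) is not derivable, and the apparent clash with O(u) does not arise.
A world satisfying every obligation exists (e.g. a=false, b=true, c=true, g=true, h=false, j=false, m=true, q=false, t=false, u=true, w=false); no atom is both obligatory and forbidden, so the set is consistent.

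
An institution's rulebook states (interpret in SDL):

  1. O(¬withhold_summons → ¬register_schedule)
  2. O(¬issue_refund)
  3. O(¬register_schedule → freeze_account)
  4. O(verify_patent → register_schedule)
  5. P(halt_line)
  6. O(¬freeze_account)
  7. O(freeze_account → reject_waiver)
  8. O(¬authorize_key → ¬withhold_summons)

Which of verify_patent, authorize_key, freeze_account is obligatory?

Premise 6 gives O(¬freeze_account).
The contrapositive of premise 3 (O(¬register_schedule → freeze_account)) is O(¬freeze_account → register_schedule), and O(¬freeze_account) is already established, so O(register_schedule).
Premise 1 is O(¬withhold_summons → ¬register_schedule); contrapositively O(register_schedule → withhold_summons). Since O(register_schedule) holds, K gives O(withhold_summons).
The contrapositive of premise 8 (O(¬authorize_key → ¬withhold_summons)) is O(withhold_summons → authorize_key), and O(withhold_summons) is already established, so O(authorize_key).
So O(authorize_key) holds — authorize_key is obligatory. None of the other listed options is made obligatory by any chain of premises.

authorize_key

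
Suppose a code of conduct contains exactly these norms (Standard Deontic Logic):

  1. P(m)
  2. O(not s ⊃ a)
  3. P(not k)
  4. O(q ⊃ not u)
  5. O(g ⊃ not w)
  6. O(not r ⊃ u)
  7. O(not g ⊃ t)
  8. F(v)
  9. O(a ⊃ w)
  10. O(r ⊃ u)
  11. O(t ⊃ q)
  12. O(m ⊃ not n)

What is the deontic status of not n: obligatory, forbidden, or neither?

Premise 12 is O(m ⊃ not n), but O(m) is not derivable from the premises (the permission P(m) asserts only not O(not m), not O(m)), so it does not yield O(not n).
No premise or chain of K-axiom applications forces O(not n), and none forces O(n). So not n is neither obligatory nor forbidden under these norms.

Neither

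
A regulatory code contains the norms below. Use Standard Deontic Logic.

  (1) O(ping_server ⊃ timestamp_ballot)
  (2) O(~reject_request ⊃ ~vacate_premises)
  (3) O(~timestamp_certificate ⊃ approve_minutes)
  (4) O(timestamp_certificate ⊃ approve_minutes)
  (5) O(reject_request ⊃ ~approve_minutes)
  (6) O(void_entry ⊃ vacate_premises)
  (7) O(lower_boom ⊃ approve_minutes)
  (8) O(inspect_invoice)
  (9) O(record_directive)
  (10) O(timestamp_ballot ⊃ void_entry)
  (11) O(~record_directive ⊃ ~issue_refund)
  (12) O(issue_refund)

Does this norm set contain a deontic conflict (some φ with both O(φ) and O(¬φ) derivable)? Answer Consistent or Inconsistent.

Consistent

Premise 11 is O(~record_directive ⊃ ~issue_refund), but O(~record_directive) is not derivable from the premises, so it does not yield O(~issue_refund).
So O(~issue_refund) is not derivable, and the apparent clash with O(issue_refund) does not arise.
A world satisfying every obligation exists (e.g. approve_minutes=true, inspect_invoice=true, issue_refund=true, lower_boom=false, ping_server=false, record_directive=true, reject_request=false, timestamp_ballot=false, timestamp_certificate=false, vacate_premises=false, void_entry=false); no atom is both obligatory and forbidden, so the set is consistent.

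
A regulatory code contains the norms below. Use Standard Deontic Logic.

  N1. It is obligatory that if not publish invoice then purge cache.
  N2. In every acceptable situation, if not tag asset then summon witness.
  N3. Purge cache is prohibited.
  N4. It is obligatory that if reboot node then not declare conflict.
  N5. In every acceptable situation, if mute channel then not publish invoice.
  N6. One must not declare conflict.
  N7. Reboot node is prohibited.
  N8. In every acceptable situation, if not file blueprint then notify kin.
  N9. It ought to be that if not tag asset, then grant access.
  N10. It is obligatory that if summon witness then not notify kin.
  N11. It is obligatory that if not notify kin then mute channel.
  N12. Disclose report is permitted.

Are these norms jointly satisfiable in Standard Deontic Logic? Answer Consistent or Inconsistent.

Consistent

Premise 4 is O(reboot_node → ¬declare_conflict); even if O(¬declare_conflict) held, inferring O(reboot_node) would be affirming the consequent — invalid.
So O(reboot_node) is not derivable, and the apparent clash with O(¬reboot_node) does not arise.
A world satisfying every obligation exists (e.g. declare_conflict=false, disclose_report=false, file_blueprint=false, grant_access=false, mute_channel=false, notify_kin=true, publish_invoice=true, purge_cache=false, reboot_node=false, summon_witness=false, tag_asset=true); no atom is both obligatory and forbidden, so the set is consistent.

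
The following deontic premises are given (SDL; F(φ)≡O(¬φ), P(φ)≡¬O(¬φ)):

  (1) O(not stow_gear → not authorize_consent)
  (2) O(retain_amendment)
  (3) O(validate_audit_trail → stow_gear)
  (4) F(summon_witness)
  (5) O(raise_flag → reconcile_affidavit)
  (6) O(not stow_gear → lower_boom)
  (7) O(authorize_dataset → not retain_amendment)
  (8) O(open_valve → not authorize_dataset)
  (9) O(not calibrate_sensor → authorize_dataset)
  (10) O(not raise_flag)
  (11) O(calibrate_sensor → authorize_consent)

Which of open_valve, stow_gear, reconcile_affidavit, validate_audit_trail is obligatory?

Premise 2 gives O(retain_amendment).
The contrapositive of premise 7 (O(authorize_dataset → not retain_amendment)) is O(retain_amendment → not authorize_dataset), and O(retain_amendment) is already established, so O(not authorize_dataset).
The contrapositive of premise 9 (O(not calibrate_sensor → authorize_dataset)) is O(not authorize_dataset → calibrate_sensor), and O(not authorize_dataset) is already established, so O(calibrate_sensor).
With premise 11, O(calibrate_sensor → authorize_consent), the K-axiom yields O(authorize_consent).
The contrapositive of premise 1 (O(not stow_gear → not authorize_consent)) is O(authorize_consent → stow_gear), and O(authorize_consent) is already established, so O(stow_gear).
So O(stow_gear) holds — stow_gear is obligatory. None of the other listed options is made obligatory by any chain of premises.

stow_gear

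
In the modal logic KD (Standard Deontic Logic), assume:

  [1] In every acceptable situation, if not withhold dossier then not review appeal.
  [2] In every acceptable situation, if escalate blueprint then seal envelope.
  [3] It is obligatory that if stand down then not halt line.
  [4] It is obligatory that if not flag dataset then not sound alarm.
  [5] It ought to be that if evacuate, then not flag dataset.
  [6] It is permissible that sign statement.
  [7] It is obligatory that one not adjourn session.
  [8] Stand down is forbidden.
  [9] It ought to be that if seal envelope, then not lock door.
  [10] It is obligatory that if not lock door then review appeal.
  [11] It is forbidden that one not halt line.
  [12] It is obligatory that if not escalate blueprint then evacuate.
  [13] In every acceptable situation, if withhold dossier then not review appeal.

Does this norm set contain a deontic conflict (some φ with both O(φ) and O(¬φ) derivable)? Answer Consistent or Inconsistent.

Consistent

Premise 3 is O(stand_down → ¬halt_line), but O(stand_down) is not derivable from the premises, so it does not yield O(¬halt_line).
So O(¬halt_line) is not derivable, and the apparent clash with O(halt_line) does not arise.
A world satisfying every obligation exists (e.g. adjourn_session=false, escalate_blueprint=false, evacuate=true, flag_dataset=false, halt_line=true, lock_door=true, review_appeal=false, seal_envelope=false, sign_statement=false, sound_alarm=false, stand_down=false, withhold_dossier=false); no atom is both obligatory and forbidden, so the set is consistent.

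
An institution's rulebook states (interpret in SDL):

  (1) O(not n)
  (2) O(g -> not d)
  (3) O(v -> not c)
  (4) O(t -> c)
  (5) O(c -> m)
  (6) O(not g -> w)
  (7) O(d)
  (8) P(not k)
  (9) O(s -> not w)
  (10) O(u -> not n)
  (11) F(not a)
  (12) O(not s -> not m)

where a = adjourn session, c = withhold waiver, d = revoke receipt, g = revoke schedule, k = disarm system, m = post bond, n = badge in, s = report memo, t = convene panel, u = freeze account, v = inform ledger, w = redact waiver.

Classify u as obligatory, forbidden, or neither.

Premise 10 is O(u -> not n); even if O(not n) held, inferring O(u) would be affirming the consequent — invalid.
No premise or chain of K-axiom applications forces O(u), and none forces O(not u). So u is neither obligatory nor forbidden under these norms.

Neither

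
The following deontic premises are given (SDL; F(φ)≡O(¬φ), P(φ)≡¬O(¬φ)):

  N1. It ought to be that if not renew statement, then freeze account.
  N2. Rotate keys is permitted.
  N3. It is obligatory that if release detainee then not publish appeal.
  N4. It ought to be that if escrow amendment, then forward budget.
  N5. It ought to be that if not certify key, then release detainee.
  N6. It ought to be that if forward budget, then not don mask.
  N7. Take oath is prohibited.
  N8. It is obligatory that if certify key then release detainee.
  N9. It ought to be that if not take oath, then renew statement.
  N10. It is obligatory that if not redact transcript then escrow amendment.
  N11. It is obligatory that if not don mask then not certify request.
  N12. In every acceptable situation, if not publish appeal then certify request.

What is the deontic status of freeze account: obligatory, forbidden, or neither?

Premise 1 is O(¬renew_statement → freeze_account), but O(¬renew_statement) is not derivable from the premises, so it does not yield O(freeze_account).
No premise or chain of K-axiom applications forces O(freeze_account), and none forces O(¬freeze_account). So freeze_account is neither obligatory nor forbidden under these norms.

Neither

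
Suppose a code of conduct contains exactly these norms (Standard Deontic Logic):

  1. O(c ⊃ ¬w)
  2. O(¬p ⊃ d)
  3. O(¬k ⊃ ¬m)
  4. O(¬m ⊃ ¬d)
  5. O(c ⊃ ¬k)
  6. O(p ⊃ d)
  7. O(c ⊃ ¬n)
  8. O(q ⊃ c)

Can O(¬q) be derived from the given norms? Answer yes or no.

Premises 6 and 2 cover both cases: O(p ⊃ d) and O(¬p ⊃ d). Since p ∨ ¬p is a tautology, O(d) follows.
Premise 4, O(¬m ⊃ ¬d), contraposes to O(d ⊃ m); with O(d) we get O(m).
Premise 3 is O(¬k ⊃ ¬m); contrapositively O(m ⊃ k). Since O(m) holds, K gives O(k).
The contrapositive of premise 5 (O(c ⊃ ¬k)) is O(k ⊃ ¬c), and O(k) is already established, so O(¬c).
Premise 8 is O(q ⊃ c); contrapositively O(¬c ⊃ ¬q). Since O(¬c) holds, K gives O(¬q).
Premises 1, 7 do not contribute to this derivation.
So O(¬q) follows.

Yes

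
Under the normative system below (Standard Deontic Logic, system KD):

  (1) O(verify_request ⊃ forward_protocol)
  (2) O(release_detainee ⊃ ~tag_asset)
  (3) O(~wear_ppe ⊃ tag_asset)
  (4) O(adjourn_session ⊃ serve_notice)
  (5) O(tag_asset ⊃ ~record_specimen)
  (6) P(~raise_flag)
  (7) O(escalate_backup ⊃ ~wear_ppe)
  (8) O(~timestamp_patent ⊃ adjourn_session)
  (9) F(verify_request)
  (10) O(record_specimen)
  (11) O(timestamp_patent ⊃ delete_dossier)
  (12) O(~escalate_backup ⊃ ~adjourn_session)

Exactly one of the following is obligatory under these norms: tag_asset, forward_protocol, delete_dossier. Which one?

Premise 10 gives O(record_specimen).
Premise 5 is O(tag_asset ⊃ ~record_specimen); contrapositively O(record_specimen ⊃ ~tag_asset). Since O(record_specimen) holds, K gives O(~tag_asset).
The contrapositive of premise 3 (O(~wear_ppe ⊃ tag_asset)) is O(~tag_asset ⊃ wear_ppe), and O(~tag_asset) is already established, so O(wear_ppe).
Premise 7 is O(escalate_backup ⊃ ~wear_ppe); contrapositively O(wear_ppe ⊃ ~escalate_backup). Since O(wear_ppe) holds, K gives O(~escalate_backup).
Premise 12 is O(~escalate_backup ⊃ ~adjourn_session); since O(~escalate_backup), deontic closure gives O(~adjourn_session).
The contrapositive of premise 8 (O(~timestamp_patent ⊃ adjourn_session)) is O(~adjourn_session ⊃ timestamp_patent), and O(~adjourn_session) is already established, so O(timestamp_patent).
Premise 11 is O(timestamp_patent ⊃ delete_dossier); since O(timestamp_patent), deontic closure gives O(delete_dossier).
So O(delete_dossier) holds — delete_dossier is obligatory. None of the other listed options is made obligatory by any chain of premises.

delete_dossier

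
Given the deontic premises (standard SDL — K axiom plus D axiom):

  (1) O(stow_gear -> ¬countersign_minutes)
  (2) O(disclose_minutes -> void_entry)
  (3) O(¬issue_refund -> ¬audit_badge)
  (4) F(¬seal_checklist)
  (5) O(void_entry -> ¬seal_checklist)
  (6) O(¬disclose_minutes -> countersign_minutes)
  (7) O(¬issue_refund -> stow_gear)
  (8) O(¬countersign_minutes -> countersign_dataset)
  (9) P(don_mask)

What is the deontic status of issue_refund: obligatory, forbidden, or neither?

Premise 4 is F(¬seal_checklist), i.e. O(seal_checklist).
Premise 5, O(void_entry -> ¬seal_checklist), contraposes to O(seal_checklist -> ¬void_entry); with O(seal_checklist) we get O(¬void_entry).
Premise 2, O(disclose_minutes -> void_entry), contraposes to O(¬void_entry -> ¬disclose_minutes); with O(¬void_entry) we get O(¬disclose_minutes).
With premise 6, O(¬disclose_minutes -> countersign_minutes), the K-axiom yields O(countersign_minutes).
Premise 1 is O(stow_gear -> ¬countersign_minutes); contrapositively O(countersign_minutes -> ¬stow_gear). Since O(countersign_minutes) holds, K gives O(¬stow_gear).
The contrapositive of premise 7 (O(¬issue_refund -> stow_gear)) is O(¬stow_gear -> issue_refund), and O(¬stow_gear) is already established, so O(issue_refund).
Premises 3, 8, 9 do not contribute to this derivation.
Hence issue_refund is obligatory.

Obligatory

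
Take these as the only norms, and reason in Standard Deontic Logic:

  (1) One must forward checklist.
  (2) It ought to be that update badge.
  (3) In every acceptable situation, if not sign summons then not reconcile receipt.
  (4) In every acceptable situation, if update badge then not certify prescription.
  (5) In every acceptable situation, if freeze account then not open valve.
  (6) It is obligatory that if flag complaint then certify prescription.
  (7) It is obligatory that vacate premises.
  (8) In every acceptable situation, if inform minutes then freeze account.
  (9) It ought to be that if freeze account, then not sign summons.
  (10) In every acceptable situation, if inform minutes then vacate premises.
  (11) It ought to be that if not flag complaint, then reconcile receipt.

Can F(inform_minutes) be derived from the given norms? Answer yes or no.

Yes

Premise 2 states O(update_badge) outright.
Applying K to premise 4 (O(update_badge → ¬certify_prescription)) and O(update_badge) yields O(¬certify_prescription).
Premise 6 is O(flag_complaint → certify_prescription); contrapositively O(¬certify_prescription → ¬flag_complaint). Since O(¬certify_prescription) holds, K gives O(¬flag_complaint).
Premise 11 is O(¬flag_complaint → reconcile_receipt); since O(¬flag_complaint), deontic closure gives O(reconcile_receipt).
Premise 3, O(¬sign_summons → ¬reconcile_receipt), contraposes to O(reconcile_receipt → sign_summons); with O(reconcile_receipt) we get O(sign_summons).
The contrapositive of premise 9 (O(freeze_account → ¬sign_summons)) is O(sign_summons → ¬freeze_account), and O(sign_summons) is already established, so O(¬freeze_account).
Premise 8 is O(inform_minutes → freeze_account); contrapositively O(¬freeze_account → ¬inform_minutes). Since O(¬freeze_account) holds, K gives O(¬inform_minutes).
Premises 1, 5, 7, 10 do not contribute to this derivation.
So O(¬inform_minutes) holds, i.e. F(inform_minutes). The claim follows.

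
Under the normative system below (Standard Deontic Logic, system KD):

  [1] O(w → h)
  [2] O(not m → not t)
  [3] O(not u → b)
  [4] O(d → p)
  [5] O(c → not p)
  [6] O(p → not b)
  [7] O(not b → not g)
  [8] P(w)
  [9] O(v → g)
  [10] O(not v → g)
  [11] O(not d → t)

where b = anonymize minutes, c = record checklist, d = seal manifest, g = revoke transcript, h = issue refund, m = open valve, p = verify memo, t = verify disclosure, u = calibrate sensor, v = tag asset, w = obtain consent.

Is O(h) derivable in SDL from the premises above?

Premise 1 is O(w → h), but O(w) is not derivable from the premises (the permission P(w) asserts only not O(not w), not O(w)), so it does not yield O(h).
No other premise forces O(h). An ideal world satisfying every premise can still have h false, so O(h) is not derivable.

No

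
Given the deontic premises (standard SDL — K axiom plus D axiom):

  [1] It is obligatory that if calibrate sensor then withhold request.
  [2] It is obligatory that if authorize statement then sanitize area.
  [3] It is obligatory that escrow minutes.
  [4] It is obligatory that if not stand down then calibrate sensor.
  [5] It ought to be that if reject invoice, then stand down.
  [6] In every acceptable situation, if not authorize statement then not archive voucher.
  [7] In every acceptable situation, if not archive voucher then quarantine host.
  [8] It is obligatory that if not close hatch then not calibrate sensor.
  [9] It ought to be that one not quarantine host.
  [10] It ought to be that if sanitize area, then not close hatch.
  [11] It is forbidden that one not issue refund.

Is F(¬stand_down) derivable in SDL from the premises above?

Yes

Premise 9 states O(¬quarantine_host) outright.
Premise 7, O(¬archive_voucher → quarantine_host), contraposes to O(¬quarantine_host → archive_voucher); with O(¬quarantine_host) we get O(archive_voucher).
Premise 6, O(¬authorize_statement → ¬archive_voucher), contraposes to O(archive_voucher → authorize_statement); with O(archive_voucher) we get O(authorize_statement).
Applying K to premise 2 (O(authorize_statement → sanitize_area)) and O(authorize_statement) yields O(sanitize_area).
With premise 10, O(sanitize_area → ¬close_hatch), the K-axiom yields O(¬close_hatch).
With premise 8, O(¬close_hatch → ¬calibrate_sensor), the K-axiom yields O(¬calibrate_sensor).
The contrapositive of premise 4 (O(¬stand_down → calibrate_sensor)) is O(¬calibrate_sensor → stand_down), and O(¬calibrate_sensor) is already established, so O(stand_down).
Premises 1, 3, 5, 11 do not contribute to this derivation.
So O(stand_down) holds, i.e. F(¬stand_down). The claim follows.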